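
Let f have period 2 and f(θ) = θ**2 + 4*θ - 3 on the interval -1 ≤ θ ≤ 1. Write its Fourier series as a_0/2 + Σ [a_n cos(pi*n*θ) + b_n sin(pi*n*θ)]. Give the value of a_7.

-4/(49*pi**2)

a_7 = ∫_{-1}^{1} f(θ) cos(7*pi*θ) dθ.
Integrating by parts twice (tabular method), an antiderivative of (θ**2 + 4*θ - 3) cos(7*pi*θ) is θ**2*sin(7*pi*θ)/(7*pi) + 4*θ*sin(7*pi*θ)/(7*pi) + 2*θ*cos(7*pi*θ)/(49*pi**2) - 3*sin(7*pi*θ)/(7*pi) - 2*sin(7*pi*θ)/(343*pi**3) + 4*cos(7*pi*θ)/(49*pi**2); evaluating from -1 to 1: ∫_{-1}^{1} (θ**2 + 4*θ - 3) cos(7*pi*θ) dθ = (-6/(49*pi**2)) - (-2/(49*pi**2)) = -4/(49*pi**2).
Hence a_7 = -4/(49*pi**2).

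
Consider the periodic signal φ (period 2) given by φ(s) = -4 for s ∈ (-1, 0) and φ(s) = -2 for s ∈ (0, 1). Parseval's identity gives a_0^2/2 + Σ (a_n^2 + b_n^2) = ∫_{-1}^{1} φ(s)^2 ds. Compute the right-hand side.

∫_{-1}^{1} φ(s)^2 ds = 20.

20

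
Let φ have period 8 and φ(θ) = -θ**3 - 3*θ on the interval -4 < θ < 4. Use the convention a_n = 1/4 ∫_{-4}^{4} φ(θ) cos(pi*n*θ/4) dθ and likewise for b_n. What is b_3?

b_3 = 1/4 ∫_{-4}^{4} φ(θ) sin(3*pi*θ/4) dθ.
φ is odd and sin(3*pi*θ/4) is odd, so the integrand is even and b_3 = 1/2 ∫_0^{4} φ(θ) sin(3*pi*θ/4) dθ.
Integrating by parts three times (tabular method), an antiderivative of (-θ**3 - 3*θ) sin(3*pi*θ/4) is 4*θ**3*cos(3*pi*θ/4)/(3*pi) - 16*θ**2*sin(3*pi*θ/4)/(3*pi**2) - 128*θ*cos(3*pi*θ/4)/(9*pi**3) + 4*θ*cos(3*pi*θ/4)/pi - 16*sin(3*pi*θ/4)/(3*pi**2) + 512*sin(3*pi*θ/4)/(27*pi**4); evaluating from 0 to 4: ∫_{0}^{4} (-θ**3 - 3*θ) sin(3*pi*θ/4) dθ = (16*(32 - 57*pi**2)/(9*pi**3)) - (0) = 16*(32 - 57*pi**2)/(9*pi**3).
Hence b_3 = (1/2)·(16*(32 - 57*pi**2)/(9*pi**3)) = 8*(32 - 57*pi**2)/(9*pi**3).

8*(32 - 57*pi**2)/(9*pi**3)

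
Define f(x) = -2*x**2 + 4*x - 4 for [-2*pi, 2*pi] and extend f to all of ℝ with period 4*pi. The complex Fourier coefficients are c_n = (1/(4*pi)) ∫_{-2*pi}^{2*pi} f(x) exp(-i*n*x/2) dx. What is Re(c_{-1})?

16

Since f is real-valued, Re(c_{-1}) = (1/(4*pi)) ∫_{-2*pi}^{2*pi} f(x) cos(-x/2) dx = a_{1}/2.
Integrating by parts twice (tabular method), an antiderivative of (-2*x**2 + 4*x - 4) cos(-x/2) is -4*x**2*sin(x/2) + 8*x*sin(x/2) - 16*x*cos(x/2) + 24*sin(x/2) + 16*cos(x/2); evaluating from -2*pi to 2*pi: ∫_{-2*pi}^{2*pi} (-2*x**2 + 4*x - 4) cos(-x/2) dx = (-16 + 32*pi) - (-32*pi - 16) = 64*pi.
Hence Re(c_{-1}) = (1/(4*pi))·(64*pi) = 16.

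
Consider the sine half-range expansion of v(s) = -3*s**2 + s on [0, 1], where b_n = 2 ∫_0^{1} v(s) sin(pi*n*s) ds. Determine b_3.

4*(2 - 3*pi**2)/(9*pi**3)

b_3 = 2 ∫_0^{1} (-3*s**2 + s) sin(3*pi*s) ds.
Integrating by parts twice (tabular method), an antiderivative of (-3*s**2 + s) sin(3*pi*s) is s**2*cos(3*pi*s)/pi - 2*s*sin(3*pi*s)/(3*pi**2) - s*cos(3*pi*s)/(3*pi) + sin(3*pi*s)/(9*pi**2) - 2*cos(3*pi*s)/(9*pi**3); evaluating from 0 to 1: ∫_{0}^{1} (-3*s**2 + s) sin(3*pi*s) ds = (2*(1 - 3*pi**2)/(9*pi**3)) - (-2/(9*pi**3)) = 2*(2 - 3*pi**2)/(9*pi**3).
Hence b_3 = 2·(2*(2 - 3*pi**2)/(9*pi**3)) = 4*(2 - 3*pi**2)/(9*pi**3).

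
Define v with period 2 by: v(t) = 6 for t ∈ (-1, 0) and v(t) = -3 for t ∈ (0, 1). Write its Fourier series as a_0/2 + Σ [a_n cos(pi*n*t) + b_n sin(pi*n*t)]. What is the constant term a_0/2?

a_0 = ∫_{-1}^{1} v(t) dt = 3.
So the constant term a_0/2 = 3/2.

3/2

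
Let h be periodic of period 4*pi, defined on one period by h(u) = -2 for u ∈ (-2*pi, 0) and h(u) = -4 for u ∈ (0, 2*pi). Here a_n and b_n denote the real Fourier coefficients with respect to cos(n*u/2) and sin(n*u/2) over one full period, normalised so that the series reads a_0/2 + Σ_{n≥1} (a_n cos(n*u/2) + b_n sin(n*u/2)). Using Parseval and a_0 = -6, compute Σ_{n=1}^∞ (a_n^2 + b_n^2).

Parseval: a_0^2/2 + Σ_{n≥1} (a_n^2+b_n^2) = (1/(2*pi)) ∫_{-2*pi}^{2*pi} h(u)^2 du = 20.
Subtract a_0^2/2 = 18: Σ (a_n^2+b_n^2) = 2.

2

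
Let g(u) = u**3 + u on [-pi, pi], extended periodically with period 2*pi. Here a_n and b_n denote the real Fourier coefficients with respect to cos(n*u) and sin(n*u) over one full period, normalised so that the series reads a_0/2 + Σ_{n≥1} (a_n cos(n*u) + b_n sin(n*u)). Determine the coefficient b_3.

2/9 + 2*pi**2/3

b_3 = 1/pi ∫_{-pi}^{pi} g(u) sin(3*u) du.
g is odd and sin(3*u) is odd, so the integrand is even and b_3 = 2/pi ∫_0^{pi} g(u) sin(3*u) du.
Integrating by parts three times (tabular method), an antiderivative of (u**3 + u) sin(3*u) is -u**3*cos(3*u)/3 + u**2*sin(3*u)/3 - u*cos(3*u)/9 + sin(3*u)/27; evaluating from 0 to pi: ∫_{0}^{pi} (u**3 + u) sin(3*u) du = (pi/9 + pi**3/3) - (0) = pi/9 + pi**3/3.
Hence b_3 = (2/pi)·(pi/9 + pi**3/3) = 2/9 + 2*pi**2/3.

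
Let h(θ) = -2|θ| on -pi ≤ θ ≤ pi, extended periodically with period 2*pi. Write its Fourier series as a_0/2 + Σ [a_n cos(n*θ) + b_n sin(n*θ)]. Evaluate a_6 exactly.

0

a_6 = 1/pi ∫_{-pi}^{pi} h(θ) cos(6*θ) dθ.
h is even and cos(6*θ) is even, so the integrand is even and a_6 = 2/pi ∫_0^{pi} h(θ) cos(6*θ) dθ.
Integrating by parts (boundary term plus one more integral), an antiderivative of (-2*θ) cos(6*θ) is -θ*sin(6*θ)/3 - cos(6*θ)/18; evaluating from 0 to pi: ∫_{0}^{pi} (-2*θ) cos(6*θ) dθ = (-1/18) - (-1/18) = 0.
Hence a_6 = (2/pi)·(0) = 0.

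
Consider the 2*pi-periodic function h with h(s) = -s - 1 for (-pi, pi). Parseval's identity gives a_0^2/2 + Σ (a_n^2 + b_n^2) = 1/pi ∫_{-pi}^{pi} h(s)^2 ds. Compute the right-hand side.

1/pi ∫_{-pi}^{pi} h(s)^2 ds = 1/pi · (2*pi*(3 + pi**2)/3) = 2 + 2*pi**2/3.

2 + 2*pi**2/3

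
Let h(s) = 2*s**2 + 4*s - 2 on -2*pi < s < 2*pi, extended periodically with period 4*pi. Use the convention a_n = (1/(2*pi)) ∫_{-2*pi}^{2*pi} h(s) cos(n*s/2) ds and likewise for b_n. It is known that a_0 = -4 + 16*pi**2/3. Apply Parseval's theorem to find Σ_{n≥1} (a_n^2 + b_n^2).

128*pi**2*(15 + 4*pi**2)/45

Parseval: a_0^2/2 + Σ_{n≥1} (a_n^2+b_n^2) = (1/(2*pi)) ∫_{-2*pi}^{2*pi} h(s)^2 ds = 8 + 64*pi**2/3 + 128*pi**4/5.
Subtract a_0^2/2 = 8*(3 - 4*pi**2)**2/9: Σ (a_n^2+b_n^2) = 128*pi**2*(15 + 4*pi**2)/45.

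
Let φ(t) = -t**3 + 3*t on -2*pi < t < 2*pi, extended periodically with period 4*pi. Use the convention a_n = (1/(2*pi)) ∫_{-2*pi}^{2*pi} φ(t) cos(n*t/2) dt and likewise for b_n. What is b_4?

-9/2 + 4*pi**2

b_4 = (1/(2*pi)) ∫_{-2*pi}^{2*pi} φ(t) sin(2*t) dt.
φ is odd and sin(2*t) is odd, so the integrand is even and b_4 = 1/pi ∫_0^{2*pi} φ(t) sin(2*t) dt.
Integrating by parts three times (tabular method), an antiderivative of (-t**3 + 3*t) sin(2*t) is t**3*cos(2*t)/2 - 3*t**2*sin(2*t)/4 - 9*t*cos(2*t)/4 + 9*sin(2*t)/8; evaluating from 0 to 2*pi: ∫_{0}^{2*pi} (-t**3 + 3*t) sin(2*t) dt = (pi*(-9 + 8*pi**2)/2) - (0) = pi*(-9 + 8*pi**2)/2.
Hence b_4 = (1/pi)·(pi*(-9 + 8*pi**2)/2) = -9/2 + 4*pi**2.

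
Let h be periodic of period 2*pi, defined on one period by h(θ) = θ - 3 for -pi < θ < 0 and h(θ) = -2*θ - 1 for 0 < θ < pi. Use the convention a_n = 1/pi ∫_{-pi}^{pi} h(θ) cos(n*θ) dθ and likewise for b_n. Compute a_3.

a_3 = 1/pi ∫_{-pi}^{pi} h(θ) cos(3*θ) dθ.
Split the integral at the breakpoints.
Integrating by parts (boundary term plus one more integral), an antiderivative of (θ - 3) cos(3*θ) is θ*sin(3*θ)/3 - sin(3*θ) + cos(3*θ)/9; evaluating from -pi to 0: ∫_{-pi}^{0} (θ - 3) cos(3*θ) dθ = (1/9) - (-1/9) = 2/9.
Integrating by parts (boundary term plus one more integral), an antiderivative of (-2*θ - 1) cos(3*θ) is -2*θ*sin(3*θ)/3 - sin(3*θ)/3 - 2*cos(3*θ)/9; evaluating from 0 to pi: ∫_{0}^{pi} (-2*θ - 1) cos(3*θ) dθ = (2/9) - (-2/9) = 4/9.
Summing the pieces and multiplying by (1/pi) gives a_3 = 2/(3*pi).

2/(3*pi)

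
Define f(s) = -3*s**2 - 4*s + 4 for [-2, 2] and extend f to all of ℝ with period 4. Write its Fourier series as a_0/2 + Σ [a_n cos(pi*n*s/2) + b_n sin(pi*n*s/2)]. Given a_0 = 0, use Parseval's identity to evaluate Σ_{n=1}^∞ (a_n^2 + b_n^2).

1024/15

Parseval: a_0^2/2 + Σ_{n≥1} (a_n^2+b_n^2) = 1/2 ∫_{-2}^{2} f(s)^2 ds = 1024/15.
Subtract a_0^2/2 = 0: Σ (a_n^2+b_n^2) = 1024/15.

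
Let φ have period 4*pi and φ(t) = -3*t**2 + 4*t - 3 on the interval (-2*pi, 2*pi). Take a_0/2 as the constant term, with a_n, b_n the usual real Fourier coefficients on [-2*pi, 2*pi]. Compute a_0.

-8*pi**2 - 6

a_0 = (1/(2*pi)) ∫_{-2*pi}^{2*pi} φ(t) dt = (1/(2*pi)) · (-16*pi**3 - 12*pi) = -8*pi**2 - 6.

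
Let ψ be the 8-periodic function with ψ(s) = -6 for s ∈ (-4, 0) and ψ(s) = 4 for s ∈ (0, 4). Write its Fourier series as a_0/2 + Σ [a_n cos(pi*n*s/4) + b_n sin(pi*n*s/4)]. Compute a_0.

-2

a_0 = 1/4 ∫_{-4}^{4} ψ(s) ds = 1/4 · (-8) = -2.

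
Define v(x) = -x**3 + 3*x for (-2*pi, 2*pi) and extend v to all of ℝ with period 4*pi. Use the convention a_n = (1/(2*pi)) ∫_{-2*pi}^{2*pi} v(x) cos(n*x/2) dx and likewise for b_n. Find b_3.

68/9 - 16*pi**2/3

b_3 = (1/(2*pi)) ∫_{-2*pi}^{2*pi} v(x) sin(3*x/2) dx.
v is odd and sin(3*x/2) is odd, so the integrand is even and b_3 = 1/pi ∫_0^{2*pi} v(x) sin(3*x/2) dx.
Integrating by parts three times (tabular method), an antiderivative of (-x**3 + 3*x) sin(3*x/2) is 2*x**3*cos(3*x/2)/3 - 4*x**2*sin(3*x/2)/3 - 34*x*cos(3*x/2)/9 + 68*sin(3*x/2)/27; evaluating from 0 to 2*pi: ∫_{0}^{2*pi} (-x**3 + 3*x) sin(3*x/2) dx = (4*pi*(17 - 12*pi**2)/9) - (0) = 4*pi*(17 - 12*pi**2)/9.
Hence b_3 = (1/pi)·(4*pi*(17 - 12*pi**2)/9) = 68/9 - 16*pi**2/3.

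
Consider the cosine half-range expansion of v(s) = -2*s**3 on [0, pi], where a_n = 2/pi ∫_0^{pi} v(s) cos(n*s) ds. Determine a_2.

-3*pi

a_2 = 2/pi ∫_0^{pi} (-2*s**3) cos(2*s) ds.
Integrating by parts three times (tabular method), an antiderivative of (-2*s**3) cos(2*s) is -s**3*sin(2*s) - 3*s**2*cos(2*s)/2 + 3*s*sin(2*s)/2 + 3*cos(2*s)/4; evaluating from 0 to pi: ∫_{0}^{pi} (-2*s**3) cos(2*s) ds = (3/4 - 3*pi**2/2) - (3/4) = -3*pi**2/2.
Hence a_2 = (2/pi)·(-3*pi**2/2) = -3*pi.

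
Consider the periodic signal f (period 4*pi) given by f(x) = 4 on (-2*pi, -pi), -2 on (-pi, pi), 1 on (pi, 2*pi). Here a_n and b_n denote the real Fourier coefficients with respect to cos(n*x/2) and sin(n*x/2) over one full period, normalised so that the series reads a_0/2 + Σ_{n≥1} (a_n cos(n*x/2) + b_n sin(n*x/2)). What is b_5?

b_5 = (1/(2*pi)) ∫_{-2*pi}^{2*pi} f(x) sin(5*x/2) dx.
Split the integral at the breakpoints.
Directly, an antiderivative of (4) sin(5*x/2) is -8*cos(5*x/2)/5; evaluating from -2*pi to -pi: ∫_{-2*pi}^{-pi} (4) sin(5*x/2) dx = (0) - (8/5) = -8/5.
Directly, an antiderivative of (-2) sin(5*x/2) is 4*cos(5*x/2)/5; evaluating from -pi to pi: ∫_{-pi}^{pi} (-2) sin(5*x/2) dx = (0) - (0) = 0.
Directly, an antiderivative of (1) sin(5*x/2) is -2*cos(5*x/2)/5; evaluating from pi to 2*pi: ∫_{pi}^{2*pi} (1) sin(5*x/2) dx = (2/5) - (0) = 2/5.
Summing the pieces and multiplying by (1/(2*pi)) gives b_5 = -3/(5*pi).

-3/(5*pi)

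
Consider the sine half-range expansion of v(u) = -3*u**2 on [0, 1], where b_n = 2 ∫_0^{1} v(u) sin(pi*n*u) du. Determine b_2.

b_2 = 2 ∫_0^{1} (-3*u**2) sin(2*pi*u) du.
Integrating by parts twice (tabular method), an antiderivative of (-3*u**2) sin(2*pi*u) is 3*u**2*cos(2*pi*u)/(2*pi) - 3*u*sin(2*pi*u)/(2*pi**2) - 3*cos(2*pi*u)/(4*pi**3); evaluating from 0 to 1: ∫_{0}^{1} (-3*u**2) sin(2*pi*u) du = (3*(-1 + 2*pi**2)/(4*pi**3)) - (-3/(4*pi**3)) = 3/(2*pi).
Hence b_2 = 2·(3/(2*pi)) = 3/pi.

3/pi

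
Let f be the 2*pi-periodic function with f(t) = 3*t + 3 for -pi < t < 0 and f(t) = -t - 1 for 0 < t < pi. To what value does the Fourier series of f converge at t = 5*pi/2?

t = 5*pi/2 differs from t = pi/2 by 1 full period(s), and the series is 2*pi-periodic.
f is continuous at t = pi/2 with value -pi/2 - 1, so the series converges to -pi/2 - 1 there.

-pi/2 - 1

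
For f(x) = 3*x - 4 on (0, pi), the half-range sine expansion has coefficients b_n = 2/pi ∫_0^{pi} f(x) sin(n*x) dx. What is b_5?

2*(-8 + 3*pi)/(5*pi)

b_5 = 2/pi ∫_0^{pi} (3*x - 4) sin(5*x) dx.
Integrating by parts (boundary term plus one more integral), an antiderivative of (3*x - 4) sin(5*x) is -3*x*cos(5*x)/5 + 3*sin(5*x)/25 + 4*cos(5*x)/5; evaluating from 0 to pi: ∫_{0}^{pi} (3*x - 4) sin(5*x) dx = (-4/5 + 3*pi/5) - (4/5) = -8/5 + 3*pi/5.
Hence b_5 = (2/pi)·(-8/5 + 3*pi/5) = 2*(-8 + 3*pi)/(5*pi).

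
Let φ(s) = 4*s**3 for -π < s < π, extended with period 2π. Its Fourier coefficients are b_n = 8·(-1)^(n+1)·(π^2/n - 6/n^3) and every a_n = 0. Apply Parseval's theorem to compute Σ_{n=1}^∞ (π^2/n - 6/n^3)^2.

pi**6/14

Parseval: Σ b_n^2 = (1/π) ∫_{-π}^{π} φ(s)^2 ds = 32*pi**6/7.
b_n^2 = 64·(π^2/n - 6/n^3)^2, so the sum equals (32*pi**6/7)/64 = pi**6/14.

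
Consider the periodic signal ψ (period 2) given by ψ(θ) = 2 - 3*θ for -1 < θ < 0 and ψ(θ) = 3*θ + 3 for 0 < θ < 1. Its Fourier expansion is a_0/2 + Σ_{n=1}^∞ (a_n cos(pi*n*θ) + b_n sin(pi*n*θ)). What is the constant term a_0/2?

4

a_0 = ∫_{-1}^{1} ψ(θ) dθ = 8.
So the constant term a_0/2 = 4.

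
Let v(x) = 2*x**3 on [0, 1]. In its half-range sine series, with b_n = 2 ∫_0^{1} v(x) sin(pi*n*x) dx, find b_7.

b_7 = 2 ∫_0^{1} (2*x**3) sin(7*pi*x) dx.
Integrating by parts three times (tabular method), an antiderivative of (2*x**3) sin(7*pi*x) is -2*x**3*cos(7*pi*x)/(7*pi) + 6*x**2*sin(7*pi*x)/(49*pi**2) + 12*x*cos(7*pi*x)/(343*pi**3) - 12*sin(7*pi*x)/(2401*pi**4); evaluating from 0 to 1: ∫_{0}^{1} (2*x**3) sin(7*pi*x) dx = (2*(-6 + 49*pi**2)/(343*pi**3)) - (0) = 2*(-6 + 49*pi**2)/(343*pi**3).
Hence b_7 = 2·(2*(-6 + 49*pi**2)/(343*pi**3)) = 4*(-6 + 49*pi**2)/(343*pi**3).

4*(-6 + 49*pi**2)/(343*pi**3)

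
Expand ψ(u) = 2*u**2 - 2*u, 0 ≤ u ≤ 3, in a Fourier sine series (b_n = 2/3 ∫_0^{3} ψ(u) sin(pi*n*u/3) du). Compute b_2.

-12/pi

b_2 = 2/3 ∫_0^{3} (2*u**2 - 2*u) sin(2*pi*u/3) du.
Integrating by parts twice (tabular method), an antiderivative of (2*u**2 - 2*u) sin(2*pi*u/3) is -3*u**2*cos(2*pi*u/3)/pi + 9*u*sin(2*pi*u/3)/pi**2 + 3*u*cos(2*pi*u/3)/pi - 9*sin(2*pi*u/3)/(2*pi**2) + 27*cos(2*pi*u/3)/(2*pi**3); evaluating from 0 to 3: ∫_{0}^{3} (2*u**2 - 2*u) sin(2*pi*u/3) du = (-18/pi + 27/(2*pi**3)) - (27/(2*pi**3)) = -18/pi.
Hence b_2 = (2/3)·(-18/pi) = -12/pi.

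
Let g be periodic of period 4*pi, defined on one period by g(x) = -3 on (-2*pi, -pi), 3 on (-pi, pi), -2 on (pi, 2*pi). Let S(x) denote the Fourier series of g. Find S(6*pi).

-5/2

x = 6*pi differs from x = 2*pi by 1 full period(s), and the series is 4*pi-periodic.
At x = 2*pi the one-sided limits are g(2*pi^-) = -2 and g(2*pi^+) = -3.
By Dirichlet's theorem the series converges to their average, [(-2) + (-3)]/2 = -5/2.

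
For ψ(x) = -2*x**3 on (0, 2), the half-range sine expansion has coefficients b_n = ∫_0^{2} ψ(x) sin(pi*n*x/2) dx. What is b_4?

b_4 = ∫_0^{2} (-2*x**3) sin(2*pi*x) dx.
Integrating by parts three times (tabular method), an antiderivative of (-2*x**3) sin(2*pi*x) is x**3*cos(2*pi*x)/pi - 3*x**2*sin(2*pi*x)/(2*pi**2) - 3*x*cos(2*pi*x)/(2*pi**3) + 3*sin(2*pi*x)/(4*pi**4); evaluating from 0 to 2: ∫_{0}^{2} (-2*x**3) sin(2*pi*x) dx = (-3/pi**3 + 8/pi) - (0) = -3/pi**3 + 8/pi.
Hence b_4 = -3/pi**3 + 8/pi.

-3/pi**3 + 8/pi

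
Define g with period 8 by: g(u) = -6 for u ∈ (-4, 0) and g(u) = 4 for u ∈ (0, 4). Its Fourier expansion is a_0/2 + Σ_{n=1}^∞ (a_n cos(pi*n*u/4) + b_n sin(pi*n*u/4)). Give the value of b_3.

b_3 = 1/4 ∫_{-4}^{4} g(u) sin(3*pi*u/4) du.
Split the integral at the breakpoints.
Directly, an antiderivative of (-6) sin(3*pi*u/4) is 8*cos(3*pi*u/4)/pi; evaluating from -4 to 0: ∫_{-4}^{0} (-6) sin(3*pi*u/4) du = (8/pi) - (-8/pi) = 16/pi.
Directly, an antiderivative of (4) sin(3*pi*u/4) is -16*cos(3*pi*u/4)/(3*pi); evaluating from 0 to 4: ∫_{0}^{4} (4) sin(3*pi*u/4) du = (16/(3*pi)) - (-16/(3*pi)) = 32/(3*pi).
Summing the pieces and multiplying by (1/4) gives b_3 = 20/(3*pi).

20/(3*pi)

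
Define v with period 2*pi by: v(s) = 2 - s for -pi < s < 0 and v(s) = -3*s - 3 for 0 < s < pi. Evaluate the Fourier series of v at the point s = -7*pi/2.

-3*pi/2 - 3

s = -7*pi/2 differs from s = pi/2 by -2 full period(s), and the series is 2*pi-periodic.
v is continuous at s = pi/2 with value -3*pi/2 - 3, so the series converges to -3*pi/2 - 3 there.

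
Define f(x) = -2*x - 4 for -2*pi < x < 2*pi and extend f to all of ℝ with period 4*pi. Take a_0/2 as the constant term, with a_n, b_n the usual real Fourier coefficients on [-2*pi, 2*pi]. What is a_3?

a_3 = (1/(2*pi)) ∫_{-2*pi}^{2*pi} f(x) cos(3*x/2) dx.
Integrating by parts (boundary term plus one more integral), an antiderivative of (-2*x - 4) cos(3*x/2) is -4*x*sin(3*x/2)/3 - 8*sin(3*x/2)/3 - 8*cos(3*x/2)/9; evaluating from -2*pi to 2*pi: ∫_{-2*pi}^{2*pi} (-2*x - 4) cos(3*x/2) dx = (8/9) - (8/9) = 0.
Hence a_3 = (1/(2*pi))·(0) = 0.

0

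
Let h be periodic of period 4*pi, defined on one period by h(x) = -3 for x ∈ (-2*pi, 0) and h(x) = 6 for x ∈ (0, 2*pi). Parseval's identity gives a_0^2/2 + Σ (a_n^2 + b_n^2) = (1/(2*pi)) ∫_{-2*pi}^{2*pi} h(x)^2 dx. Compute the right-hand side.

(1/(2*pi)) ∫_{-2*pi}^{2*pi} h(x)^2 dx = (1/(2*pi)) · (90*pi) = 45.

45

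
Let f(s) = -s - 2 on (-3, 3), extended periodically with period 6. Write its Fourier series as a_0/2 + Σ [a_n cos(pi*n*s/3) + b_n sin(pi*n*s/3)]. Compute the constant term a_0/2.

a_0 = 1/3 ∫_{-3}^{3} f(s) ds = 1/3 · (-12) = -4.
So the constant term a_0/2 = -2.

-2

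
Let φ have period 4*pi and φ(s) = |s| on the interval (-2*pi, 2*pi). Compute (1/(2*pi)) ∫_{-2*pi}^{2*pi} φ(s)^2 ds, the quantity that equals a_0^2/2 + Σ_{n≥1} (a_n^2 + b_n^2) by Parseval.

(1/(2*pi)) ∫_{-2*pi}^{2*pi} φ(s)^2 ds = (1/(2*pi)) · (16*pi**3/3) = 8*pi**2/3.

8*pi**2/3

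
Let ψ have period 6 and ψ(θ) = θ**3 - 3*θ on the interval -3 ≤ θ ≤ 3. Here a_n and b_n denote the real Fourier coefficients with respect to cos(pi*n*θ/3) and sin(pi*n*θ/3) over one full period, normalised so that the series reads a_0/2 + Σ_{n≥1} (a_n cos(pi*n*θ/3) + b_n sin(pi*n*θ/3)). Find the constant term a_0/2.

a_0 = 1/3 ∫_{-3}^{3} ψ(θ) dθ = 1/3 · (0) = 0.
So the constant term a_0/2 = 0.

0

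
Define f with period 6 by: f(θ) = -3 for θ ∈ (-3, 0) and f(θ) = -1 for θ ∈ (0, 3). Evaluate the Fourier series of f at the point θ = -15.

-2

θ = -15 differs from θ = -3 by -2 full period(s), and the series is 6-periodic.
At θ = -3 the one-sided limits are f(-3^-) = -1 and f(-3^+) = -3.
By Dirichlet's theorem the series converges to their average, [(-1) + (-3)]/2 = -2.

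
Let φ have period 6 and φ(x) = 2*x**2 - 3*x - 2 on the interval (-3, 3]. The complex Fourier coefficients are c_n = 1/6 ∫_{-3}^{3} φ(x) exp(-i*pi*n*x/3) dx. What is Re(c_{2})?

9/pi**2

Since φ is real-valued, Re(c_{2}) = 1/6 ∫_{-3}^{3} φ(x) cos(2*pi*x/3) dx = a_{2}/2.
Integrating by parts twice (tabular method), an antiderivative of (2*x**2 - 3*x - 2) cos(2*pi*x/3) is 3*x**2*sin(2*pi*x/3)/pi - 9*x*sin(2*pi*x/3)/(2*pi) + 9*x*cos(2*pi*x/3)/pi**2 - 3*sin(2*pi*x/3)/pi - 27*sin(2*pi*x/3)/(2*pi**3) - 27*cos(2*pi*x/3)/(4*pi**2); evaluating from -3 to 3: ∫_{-3}^{3} (2*x**2 - 3*x - 2) cos(2*pi*x/3) dx = (81/(4*pi**2)) - (-135/(4*pi**2)) = 54/pi**2.
Hence Re(c_{2}) = (1/6)·(54/pi**2) = 9/pi**2.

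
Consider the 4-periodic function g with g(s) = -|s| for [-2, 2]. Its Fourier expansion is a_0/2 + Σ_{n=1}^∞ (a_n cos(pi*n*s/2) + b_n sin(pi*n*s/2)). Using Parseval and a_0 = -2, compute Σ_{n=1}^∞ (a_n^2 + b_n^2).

Parseval: a_0^2/2 + Σ_{n≥1} (a_n^2+b_n^2) = 1/2 ∫_{-2}^{2} g(s)^2 ds = 8/3.
Subtract a_0^2/2 = 2: Σ (a_n^2+b_n^2) = 2/3.

2/3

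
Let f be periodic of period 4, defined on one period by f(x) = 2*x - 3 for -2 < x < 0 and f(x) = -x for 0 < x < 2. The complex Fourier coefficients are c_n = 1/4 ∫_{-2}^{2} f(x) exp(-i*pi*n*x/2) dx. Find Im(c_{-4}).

-1/(4*pi)

Since f is real-valued, Im(c_{-4}) = -1/4 ∫_{-2}^{2} f(x) sin(-2*pi*x) dx = b_{4}/2.
Split the integral at the breakpoints.
Integrating by parts (boundary term plus one more integral), an antiderivative of (2*x - 3) sin(-2*pi*x) is x*cos(2*pi*x)/pi - sin(2*pi*x)/(2*pi**2) - 3*cos(2*pi*x)/(2*pi); evaluating from -2 to 0: ∫_{-2}^{0} (2*x - 3) sin(-2*pi*x) dx = (-3/(2*pi)) - (-7/(2*pi)) = 2/pi.
Integrating by parts (boundary term plus one more integral), an antiderivative of (-x) sin(-2*pi*x) is -x*cos(2*pi*x)/(2*pi) + sin(2*pi*x)/(4*pi**2); evaluating from 0 to 2: ∫_{0}^{2} (-x) sin(-2*pi*x) dx = (-1/pi) - (0) = -1/pi.
So ∫_{-2}^{2} f(x) sin(-2*pi*x) dx = 1/pi.
Hence Im(c_{-4}) = (-1/4)·(1/pi) = -1/(4*pi).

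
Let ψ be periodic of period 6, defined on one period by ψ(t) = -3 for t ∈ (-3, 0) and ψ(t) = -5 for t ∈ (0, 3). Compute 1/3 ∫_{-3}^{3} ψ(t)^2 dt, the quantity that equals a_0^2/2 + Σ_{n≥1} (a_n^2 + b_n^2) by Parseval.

1/3 ∫_{-3}^{3} ψ(t)^2 dt = 1/3 · (102) = 34.

34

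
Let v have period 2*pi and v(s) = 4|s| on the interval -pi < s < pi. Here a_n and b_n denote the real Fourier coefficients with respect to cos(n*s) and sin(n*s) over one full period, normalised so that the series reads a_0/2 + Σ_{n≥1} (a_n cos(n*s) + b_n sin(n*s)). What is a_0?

4*pi

a_0 = 1/pi ∫_{-pi}^{pi} v(s) ds = 1/pi · (4*pi**2) = 4*pi.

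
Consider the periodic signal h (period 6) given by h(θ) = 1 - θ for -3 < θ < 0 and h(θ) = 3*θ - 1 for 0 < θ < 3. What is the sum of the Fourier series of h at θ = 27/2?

7/2

θ = 27/2 differs from θ = 3/2 by 2 full period(s), and the series is 6-periodic.
h is continuous at θ = 3/2 with value 7/2, so the series converges to 7/2 there.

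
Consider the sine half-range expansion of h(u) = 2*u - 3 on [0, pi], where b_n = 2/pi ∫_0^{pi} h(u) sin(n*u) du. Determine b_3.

4/3 - 4/pi

b_3 = 2/pi ∫_0^{pi} (2*u - 3) sin(3*u) du.
Integrating by parts (boundary term plus one more integral), an antiderivative of (2*u - 3) sin(3*u) is -2*u*cos(3*u)/3 + 2*sin(3*u)/9 + cos(3*u); evaluating from 0 to pi: ∫_{0}^{pi} (2*u - 3) sin(3*u) du = (-1 + 2*pi/3) - (1) = -2 + 2*pi/3.
Hence b_3 = (2/pi)·(-2 + 2*pi/3) = 4/3 - 4/pi.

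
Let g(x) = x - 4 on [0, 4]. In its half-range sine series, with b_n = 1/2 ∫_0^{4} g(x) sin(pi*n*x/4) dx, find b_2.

b_2 = 1/2 ∫_0^{4} (x - 4) sin(pi*x/2) dx.
Integrating by parts (boundary term plus one more integral), an antiderivative of (x - 4) sin(pi*x/2) is -2*x*cos(pi*x/2)/pi + 4*sin(pi*x/2)/pi**2 + 8*cos(pi*x/2)/pi; evaluating from 0 to 4: ∫_{0}^{4} (x - 4) sin(pi*x/2) dx = (0) - (8/pi) = -8/pi.
Hence b_2 = (1/2)·(-8/pi) = -4/pi.

-4/pi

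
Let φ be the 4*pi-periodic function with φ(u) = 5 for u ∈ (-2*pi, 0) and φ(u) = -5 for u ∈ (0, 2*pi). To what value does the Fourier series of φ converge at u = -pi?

5

φ is continuous at u = -pi with value 5, so the series converges to 5 there.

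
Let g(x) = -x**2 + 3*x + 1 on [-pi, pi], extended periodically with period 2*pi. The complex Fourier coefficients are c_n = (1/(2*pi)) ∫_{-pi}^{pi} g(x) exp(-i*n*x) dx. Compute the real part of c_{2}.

-1/2

Since g is real-valued, Re(c_{2}) = (1/(2*pi)) ∫_{-pi}^{pi} g(x) cos(2*x) dx = a_{2}/2.
Integrating by parts twice (tabular method), an antiderivative of (-x**2 + 3*x + 1) cos(2*x) is -x**2*sin(2*x)/2 + 3*x*sin(2*x)/2 - x*cos(2*x)/2 + 3*sin(2*x)/4 + 3*cos(2*x)/4; evaluating from -pi to pi: ∫_{-pi}^{pi} (-x**2 + 3*x + 1) cos(2*x) dx = (3/4 - pi/2) - (3/4 + pi/2) = -pi.
Hence Re(c_{2}) = (1/(2*pi))·(-pi) = -1/2.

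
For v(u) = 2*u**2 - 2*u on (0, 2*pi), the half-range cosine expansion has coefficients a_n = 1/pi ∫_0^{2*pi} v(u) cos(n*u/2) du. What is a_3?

a_3 = 1/pi ∫_0^{2*pi} (2*u**2 - 2*u) cos(3*u/2) du.
Integrating by parts twice (tabular method), an antiderivative of (2*u**2 - 2*u) cos(3*u/2) is 4*u**2*sin(3*u/2)/3 - 4*u*sin(3*u/2)/3 + 16*u*cos(3*u/2)/9 - 32*sin(3*u/2)/27 - 8*cos(3*u/2)/9; evaluating from 0 to 2*pi: ∫_{0}^{2*pi} (2*u**2 - 2*u) cos(3*u/2) du = (8/9 - 32*pi/9) - (-8/9) = 16/9 - 32*pi/9.
Hence a_3 = (1/pi)·(16/9 - 32*pi/9) = 16*(1 - 2*pi)/(9*pi).

16*(1 - 2*pi)/(9*pi)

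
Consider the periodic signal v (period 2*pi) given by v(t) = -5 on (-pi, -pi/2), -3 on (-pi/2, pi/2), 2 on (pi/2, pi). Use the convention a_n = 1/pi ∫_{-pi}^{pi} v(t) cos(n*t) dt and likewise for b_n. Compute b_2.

-7/pi

b_2 = 1/pi ∫_{-pi}^{pi} v(t) sin(2*t) dt.
Split the integral at the breakpoints.
Directly, an antiderivative of (-5) sin(2*t) is 5*cos(2*t)/2; evaluating from -pi to -pi/2: ∫_{-pi}^{-pi/2} (-5) sin(2*t) dt = (-5/2) - (5/2) = -5.
Directly, an antiderivative of (-3) sin(2*t) is 3*cos(2*t)/2; evaluating from -pi/2 to pi/2: ∫_{-pi/2}^{pi/2} (-3) sin(2*t) dt = (-3/2) - (-3/2) = 0.
Directly, an antiderivative of (2) sin(2*t) is -cos(2*t); evaluating from pi/2 to pi: ∫_{pi/2}^{pi} (2) sin(2*t) dt = (-1) - (1) = -2.
Summing the pieces and multiplying by (1/pi) gives b_2 = -7/pi.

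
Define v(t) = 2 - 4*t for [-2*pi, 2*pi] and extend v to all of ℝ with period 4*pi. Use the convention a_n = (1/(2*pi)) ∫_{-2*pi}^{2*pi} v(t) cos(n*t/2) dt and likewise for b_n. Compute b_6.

8/3

b_6 = (1/(2*pi)) ∫_{-2*pi}^{2*pi} v(t) sin(3*t) dt.
Integrating by parts (boundary term plus one more integral), an antiderivative of (2 - 4*t) sin(3*t) is 4*t*cos(3*t)/3 - 4*sin(3*t)/9 - 2*cos(3*t)/3; evaluating from -2*pi to 2*pi: ∫_{-2*pi}^{2*pi} (2 - 4*t) sin(3*t) dt = (-2/3 + 8*pi/3) - (-8*pi/3 - 2/3) = 16*pi/3.
Hence b_6 = (1/(2*pi))·(16*pi/3) = 8/3.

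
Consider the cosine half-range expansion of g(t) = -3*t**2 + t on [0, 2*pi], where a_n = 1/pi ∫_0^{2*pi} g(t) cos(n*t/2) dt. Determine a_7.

a_7 = 1/pi ∫_0^{2*pi} (-3*t**2 + t) cos(7*t/2) dt.
Integrating by parts twice (tabular method), an antiderivative of (-3*t**2 + t) cos(7*t/2) is -6*t**2*sin(7*t/2)/7 + 2*t*sin(7*t/2)/7 - 24*t*cos(7*t/2)/49 + 48*sin(7*t/2)/343 + 4*cos(7*t/2)/49; evaluating from 0 to 2*pi: ∫_{0}^{2*pi} (-3*t**2 + t) cos(7*t/2) dt = (-4/49 + 48*pi/49) - (4/49) = -8/49 + 48*pi/49.
Hence a_7 = (1/pi)·(-8/49 + 48*pi/49) = 8*(-1 + 6*pi)/(49*pi).

8*(-1 + 6*pi)/(49*pi)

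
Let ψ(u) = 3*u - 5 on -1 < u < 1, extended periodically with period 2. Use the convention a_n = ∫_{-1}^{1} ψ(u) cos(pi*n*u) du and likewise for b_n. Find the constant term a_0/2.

-5

a_0 = ∫_{-1}^{1} ψ(u) du = -10.
So the constant term a_0/2 = -5.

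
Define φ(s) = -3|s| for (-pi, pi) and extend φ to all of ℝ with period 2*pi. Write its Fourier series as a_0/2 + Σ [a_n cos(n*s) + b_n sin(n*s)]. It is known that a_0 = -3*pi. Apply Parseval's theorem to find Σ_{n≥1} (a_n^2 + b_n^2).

Parseval: a_0^2/2 + Σ_{n≥1} (a_n^2+b_n^2) = 1/pi ∫_{-pi}^{pi} φ(s)^2 ds = 6*pi**2.
Subtract a_0^2/2 = 9*pi**2/2: Σ (a_n^2+b_n^2) = 3*pi**2/2.

3*pi**2/2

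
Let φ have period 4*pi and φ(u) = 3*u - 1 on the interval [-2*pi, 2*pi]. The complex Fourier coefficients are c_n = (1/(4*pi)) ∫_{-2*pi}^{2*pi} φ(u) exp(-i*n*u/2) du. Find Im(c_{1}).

Since φ is real-valued, Im(c_{1}) = -(1/(4*pi)) ∫_{-2*pi}^{2*pi} φ(u) sin(u/2) du = -b_{1}/2.
Integrating by parts (boundary term plus one more integral), an antiderivative of (3*u - 1) sin(u/2) is -6*u*cos(u/2) + 12*sin(u/2) + 2*cos(u/2); evaluating from -2*pi to 2*pi: ∫_{-2*pi}^{2*pi} (3*u - 1) sin(u/2) du = (-2 + 12*pi) - (-12*pi - 2) = 24*pi.
Hence Im(c_{1}) = (-1/(4*pi))·(24*pi) = -6.

-6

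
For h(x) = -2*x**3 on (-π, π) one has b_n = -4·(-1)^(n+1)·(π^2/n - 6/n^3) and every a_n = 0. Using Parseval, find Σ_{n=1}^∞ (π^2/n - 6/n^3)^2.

pi**6/14

Parseval: Σ b_n^2 = (1/π) ∫_{-π}^{π} h(x)^2 dx = 8*pi**6/7.
b_n^2 = 16·(π^2/n - 6/n^3)^2, so the sum equals (8*pi**6/7)/16 = pi**6/14.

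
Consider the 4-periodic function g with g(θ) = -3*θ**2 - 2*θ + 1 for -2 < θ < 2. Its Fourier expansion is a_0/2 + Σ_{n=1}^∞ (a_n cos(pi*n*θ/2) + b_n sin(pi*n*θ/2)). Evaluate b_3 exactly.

b_3 = 1/2 ∫_{-2}^{2} g(θ) sin(3*pi*θ/2) dθ.
Integrating by parts twice (tabular method), an antiderivative of (-3*θ**2 - 2*θ + 1) sin(3*pi*θ/2) is 2*θ**2*cos(3*pi*θ/2)/pi - 8*θ*sin(3*pi*θ/2)/(3*pi**2) + 4*θ*cos(3*pi*θ/2)/(3*pi) - 8*sin(3*pi*θ/2)/(9*pi**2) - 2*cos(3*pi*θ/2)/(3*pi) - 16*cos(3*pi*θ/2)/(9*pi**3); evaluating from -2 to 2: ∫_{-2}^{2} (-3*θ**2 - 2*θ + 1) sin(3*pi*θ/2) dθ = (-10/pi + 16/(9*pi**3)) - (2*(8 - 21*pi**2)/(9*pi**3)) = -16/(3*pi).
Hence b_3 = (1/2)·(-16/(3*pi)) = -8/(3*pi).

-8/(3*pi)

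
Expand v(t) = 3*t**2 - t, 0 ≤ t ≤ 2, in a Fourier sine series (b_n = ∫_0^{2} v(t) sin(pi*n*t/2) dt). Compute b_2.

-10/pi

b_2 = ∫_0^{2} (3*t**2 - t) sin(pi*t) dt.
Integrating by parts twice (tabular method), an antiderivative of (3*t**2 - t) sin(pi*t) is -3*t**2*cos(pi*t)/pi + 6*t*sin(pi*t)/pi**2 + t*cos(pi*t)/pi - sin(pi*t)/pi**2 + 6*cos(pi*t)/pi**3; evaluating from 0 to 2: ∫_{0}^{2} (3*t**2 - t) sin(pi*t) dt = (-10/pi + 6/pi**3) - (6/pi**3) = -10/pi.
Hence b_2 = -10/pi.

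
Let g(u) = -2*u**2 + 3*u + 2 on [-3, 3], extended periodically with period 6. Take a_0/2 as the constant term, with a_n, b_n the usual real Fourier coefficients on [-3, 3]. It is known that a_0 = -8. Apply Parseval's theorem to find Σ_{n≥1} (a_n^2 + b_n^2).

Parseval: a_0^2/2 + Σ_{n≥1} (a_n^2+b_n^2) = 1/3 ∫_{-3}^{3} g(u)^2 du = 718/5.
Subtract a_0^2/2 = 32: Σ (a_n^2+b_n^2) = 558/5.

558/5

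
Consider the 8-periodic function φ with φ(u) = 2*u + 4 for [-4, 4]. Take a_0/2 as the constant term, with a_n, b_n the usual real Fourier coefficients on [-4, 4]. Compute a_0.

8

a_0 = 1/4 ∫_{-4}^{4} φ(u) du = 1/4 · (32) = 8.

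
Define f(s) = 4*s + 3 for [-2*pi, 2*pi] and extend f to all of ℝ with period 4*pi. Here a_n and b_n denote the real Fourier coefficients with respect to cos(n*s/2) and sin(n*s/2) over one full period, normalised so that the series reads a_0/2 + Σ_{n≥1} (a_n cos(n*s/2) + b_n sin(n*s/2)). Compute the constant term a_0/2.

3

a_0 = (1/(2*pi)) ∫_{-2*pi}^{2*pi} f(s) ds = (1/(2*pi)) · (12*pi) = 6.
So the constant term a_0/2 = 3.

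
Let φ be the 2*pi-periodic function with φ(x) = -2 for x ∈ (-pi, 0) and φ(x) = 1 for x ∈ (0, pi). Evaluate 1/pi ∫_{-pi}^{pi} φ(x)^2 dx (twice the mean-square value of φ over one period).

1/pi ∫_{-pi}^{pi} φ(x)^2 dx = 1/pi · (5*pi) = 5.

5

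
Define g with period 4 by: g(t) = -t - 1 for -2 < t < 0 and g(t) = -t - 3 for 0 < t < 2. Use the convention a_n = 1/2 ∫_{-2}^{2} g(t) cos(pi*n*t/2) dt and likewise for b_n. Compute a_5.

0

a_5 = 1/2 ∫_{-2}^{2} g(t) cos(5*pi*t/2) dt.
Split the integral at the breakpoints.
Integrating by parts (boundary term plus one more integral), an antiderivative of (-t - 1) cos(5*pi*t/2) is -2*t*sin(5*pi*t/2)/(5*pi) - 2*sin(5*pi*t/2)/(5*pi) - 4*cos(5*pi*t/2)/(25*pi**2); evaluating from -2 to 0: ∫_{-2}^{0} (-t - 1) cos(5*pi*t/2) dt = (-4/(25*pi**2)) - (4/(25*pi**2)) = -8/(25*pi**2).
Integrating by parts (boundary term plus one more integral), an antiderivative of (-t - 3) cos(5*pi*t/2) is -2*t*sin(5*pi*t/2)/(5*pi) - 6*sin(5*pi*t/2)/(5*pi) - 4*cos(5*pi*t/2)/(25*pi**2); evaluating from 0 to 2: ∫_{0}^{2} (-t - 3) cos(5*pi*t/2) dt = (4/(25*pi**2)) - (-4/(25*pi**2)) = 8/(25*pi**2).
Summing the pieces and multiplying by (1/2) gives a_5 = 0.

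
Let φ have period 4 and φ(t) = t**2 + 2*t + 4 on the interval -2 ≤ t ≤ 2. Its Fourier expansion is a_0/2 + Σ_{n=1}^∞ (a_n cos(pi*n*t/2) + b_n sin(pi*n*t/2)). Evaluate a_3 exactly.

a_3 = 1/2 ∫_{-2}^{2} φ(t) cos(3*pi*t/2) dt.
Integrating by parts twice (tabular method), an antiderivative of (t**2 + 2*t + 4) cos(3*pi*t/2) is 2*t**2*sin(3*pi*t/2)/(3*pi) + 4*t*sin(3*pi*t/2)/(3*pi) + 8*t*cos(3*pi*t/2)/(9*pi**2) - 16*sin(3*pi*t/2)/(27*pi**3) + 8*sin(3*pi*t/2)/(3*pi) + 8*cos(3*pi*t/2)/(9*pi**2); evaluating from -2 to 2: ∫_{-2}^{2} (t**2 + 2*t + 4) cos(3*pi*t/2) dt = (-8/(3*pi**2)) - (8/(9*pi**2)) = -32/(9*pi**2).
Hence a_3 = (1/2)·(-32/(9*pi**2)) = -16/(9*pi**2).

-16/(9*pi**2)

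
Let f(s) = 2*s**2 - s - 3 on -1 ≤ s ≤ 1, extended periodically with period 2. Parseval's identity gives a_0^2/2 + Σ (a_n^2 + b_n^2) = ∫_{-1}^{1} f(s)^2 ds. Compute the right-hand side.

184/15

∫_{-1}^{1} f(s)^2 ds = 184/15.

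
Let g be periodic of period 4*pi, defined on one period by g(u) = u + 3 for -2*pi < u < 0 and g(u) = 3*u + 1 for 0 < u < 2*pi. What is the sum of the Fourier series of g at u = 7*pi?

u = 7*pi differs from u = -pi by 2 full period(s), and the series is 4*pi-periodic.
g is continuous at u = -pi with value 3 - pi, so the series converges to 3 - pi there.

3 - pi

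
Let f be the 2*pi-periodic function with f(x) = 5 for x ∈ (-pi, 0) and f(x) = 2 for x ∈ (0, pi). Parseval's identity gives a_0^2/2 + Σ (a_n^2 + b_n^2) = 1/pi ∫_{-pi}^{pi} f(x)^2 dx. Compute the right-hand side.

1/pi ∫_{-pi}^{pi} f(x)^2 dx = 1/pi · (29*pi) = 29.

29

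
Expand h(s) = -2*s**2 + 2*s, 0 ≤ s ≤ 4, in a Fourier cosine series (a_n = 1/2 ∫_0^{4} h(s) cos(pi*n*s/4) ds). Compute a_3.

32/(3*pi**2)

a_3 = 1/2 ∫_0^{4} (-2*s**2 + 2*s) cos(3*pi*s/4) ds.
Integrating by parts twice (tabular method), an antiderivative of (-2*s**2 + 2*s) cos(3*pi*s/4) is -8*s**2*sin(3*pi*s/4)/(3*pi) + 8*s*sin(3*pi*s/4)/(3*pi) - 64*s*cos(3*pi*s/4)/(9*pi**2) + 256*sin(3*pi*s/4)/(27*pi**3) + 32*cos(3*pi*s/4)/(9*pi**2); evaluating from 0 to 4: ∫_{0}^{4} (-2*s**2 + 2*s) cos(3*pi*s/4) ds = (224/(9*pi**2)) - (32/(9*pi**2)) = 64/(3*pi**2).
Hence a_3 = (1/2)·(64/(3*pi**2)) = 32/(3*pi**2).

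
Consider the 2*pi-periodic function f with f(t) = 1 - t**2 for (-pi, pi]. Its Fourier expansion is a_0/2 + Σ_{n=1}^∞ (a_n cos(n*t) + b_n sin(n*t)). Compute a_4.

-1/4

a_4 = 1/pi ∫_{-pi}^{pi} f(t) cos(4*t) dt.
f is even and cos(4*t) is even, so the integrand is even and a_4 = 2/pi ∫_0^{pi} f(t) cos(4*t) dt.
Integrating by parts twice (tabular method), an antiderivative of (1 - t**2) cos(4*t) is -t**2*sin(4*t)/4 - t*cos(4*t)/8 + 9*sin(4*t)/32; evaluating from 0 to pi: ∫_{0}^{pi} (1 - t**2) cos(4*t) dt = (-pi/8) - (0) = -pi/8.
Hence a_4 = (2/pi)·(-pi/8) = -1/4.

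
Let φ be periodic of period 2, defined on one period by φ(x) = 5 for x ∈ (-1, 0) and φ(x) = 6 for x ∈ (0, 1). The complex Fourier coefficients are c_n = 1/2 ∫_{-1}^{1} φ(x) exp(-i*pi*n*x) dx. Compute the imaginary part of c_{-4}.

0

Since φ is real-valued, Im(c_{-4}) = -1/2 ∫_{-1}^{1} φ(x) sin(-4*pi*x) dx = b_{4}/2.
Split the integral at the breakpoints.
Directly, an antiderivative of (5) sin(-4*pi*x) is 5*cos(4*pi*x)/(4*pi); evaluating from -1 to 0: ∫_{-1}^{0} (5) sin(-4*pi*x) dx = (5/(4*pi)) - (5/(4*pi)) = 0.
Directly, an antiderivative of (6) sin(-4*pi*x) is 3*cos(4*pi*x)/(2*pi); evaluating from 0 to 1: ∫_{0}^{1} (6) sin(-4*pi*x) dx = (3/(2*pi)) - (3/(2*pi)) = 0.
So ∫_{-1}^{1} φ(x) sin(-4*pi*x) dx = 0.
Hence Im(c_{-4}) = (-1/2)·(0) = 0.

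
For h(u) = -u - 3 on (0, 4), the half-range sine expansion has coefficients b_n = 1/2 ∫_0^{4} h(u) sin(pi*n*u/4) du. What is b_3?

-20/(3*pi)

b_3 = 1/2 ∫_0^{4} (-u - 3) sin(3*pi*u/4) du.
Integrating by parts (boundary term plus one more integral), an antiderivative of (-u - 3) sin(3*pi*u/4) is 4*u*cos(3*pi*u/4)/(3*pi) - 16*sin(3*pi*u/4)/(9*pi**2) + 4*cos(3*pi*u/4)/pi; evaluating from 0 to 4: ∫_{0}^{4} (-u - 3) sin(3*pi*u/4) du = (-28/(3*pi)) - (4/pi) = -40/(3*pi).
Hence b_3 = (1/2)·(-40/(3*pi)) = -20/(3*pi).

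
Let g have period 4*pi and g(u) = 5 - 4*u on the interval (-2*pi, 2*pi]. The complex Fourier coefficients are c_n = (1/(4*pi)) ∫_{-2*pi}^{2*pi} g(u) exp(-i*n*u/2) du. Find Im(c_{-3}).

Since g is real-valued, Im(c_{-3}) = -(1/(4*pi)) ∫_{-2*pi}^{2*pi} g(u) sin(-3*u/2) du = b_{3}/2.
Integrating by parts (boundary term plus one more integral), an antiderivative of (5 - 4*u) sin(-3*u/2) is -8*u*cos(3*u/2)/3 + 16*sin(3*u/2)/9 + 10*cos(3*u/2)/3; evaluating from -2*pi to 2*pi: ∫_{-2*pi}^{2*pi} (5 - 4*u) sin(-3*u/2) du = (-10/3 + 16*pi/3) - (-16*pi/3 - 10/3) = 32*pi/3.
Hence Im(c_{-3}) = (-1/(4*pi))·(32*pi/3) = -8/3.

-8/3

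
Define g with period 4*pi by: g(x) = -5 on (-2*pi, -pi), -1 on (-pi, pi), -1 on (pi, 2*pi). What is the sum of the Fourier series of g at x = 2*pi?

-3

x = 2*pi differs from x = -2*pi by 1 full period(s), and the series is 4*pi-periodic.
At x = -2*pi the one-sided limits are g(-2*pi^-) = -1 and g(-2*pi^+) = -5.
By Dirichlet's theorem the series converges to their average, [(-1) + (-5)]/2 = -3.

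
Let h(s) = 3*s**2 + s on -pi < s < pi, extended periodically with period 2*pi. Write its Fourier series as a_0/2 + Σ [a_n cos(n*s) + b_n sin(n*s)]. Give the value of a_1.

a_1 = 1/pi ∫_{-pi}^{pi} h(s) cos(s) ds.
Integrating by parts twice (tabular method), an antiderivative of (3*s**2 + s) cos(s) is 3*s**2*sin(s) + s*sin(s) + 6*s*cos(s) - 6*sin(s) + cos(s); evaluating from -pi to pi: ∫_{-pi}^{pi} (3*s**2 + s) cos(s) ds = (-6*pi - 1) - (-1 + 6*pi) = -12*pi.
Hence a_1 = (1/pi)·(-12*pi) = -12.

-12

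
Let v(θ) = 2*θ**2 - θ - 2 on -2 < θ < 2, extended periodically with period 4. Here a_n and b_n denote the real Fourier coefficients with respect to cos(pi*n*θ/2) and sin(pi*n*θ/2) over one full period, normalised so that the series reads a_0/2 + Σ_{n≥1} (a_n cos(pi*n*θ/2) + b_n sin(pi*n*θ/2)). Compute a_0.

a_0 = 1/2 ∫_{-2}^{2} v(θ) dθ = 1/2 · (8/3) = 4/3.

4/3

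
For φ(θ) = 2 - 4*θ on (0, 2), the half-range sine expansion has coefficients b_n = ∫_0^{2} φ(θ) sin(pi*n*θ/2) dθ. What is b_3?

-8/(3*pi)

b_3 = ∫_0^{2} (2 - 4*θ) sin(3*pi*θ/2) dθ.
Integrating by parts (boundary term plus one more integral), an antiderivative of (2 - 4*θ) sin(3*pi*θ/2) is 8*θ*cos(3*pi*θ/2)/(3*pi) - 16*sin(3*pi*θ/2)/(9*pi**2) - 4*cos(3*pi*θ/2)/(3*pi); evaluating from 0 to 2: ∫_{0}^{2} (2 - 4*θ) sin(3*pi*θ/2) dθ = (-4/pi) - (-4/(3*pi)) = -8/(3*pi).
Hence b_3 = -8/(3*pi).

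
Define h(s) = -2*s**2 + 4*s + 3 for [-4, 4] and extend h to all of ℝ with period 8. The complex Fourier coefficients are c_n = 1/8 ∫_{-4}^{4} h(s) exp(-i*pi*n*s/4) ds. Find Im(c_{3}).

Since h is real-valued, Im(c_{3}) = -1/8 ∫_{-4}^{4} h(s) sin(3*pi*s/4) ds = -b_{3}/2.
Integrating by parts twice (tabular method), an antiderivative of (-2*s**2 + 4*s + 3) sin(3*pi*s/4) is 8*s**2*cos(3*pi*s/4)/(3*pi) - 64*s*sin(3*pi*s/4)/(9*pi**2) - 16*s*cos(3*pi*s/4)/(3*pi) + 64*sin(3*pi*s/4)/(9*pi**2) - 4*cos(3*pi*s/4)/pi - 256*cos(3*pi*s/4)/(27*pi**3); evaluating from -4 to 4: ∫_{-4}^{4} (-2*s**2 + 4*s + 3) sin(3*pi*s/4) ds = (4*(64 - 117*pi**2)/(27*pi**3)) - (-60/pi + 256/(27*pi**3)) = 128/(3*pi).
Hence Im(c_{3}) = (-1/8)·(128/(3*pi)) = -16/(3*pi).

-16/(3*pi)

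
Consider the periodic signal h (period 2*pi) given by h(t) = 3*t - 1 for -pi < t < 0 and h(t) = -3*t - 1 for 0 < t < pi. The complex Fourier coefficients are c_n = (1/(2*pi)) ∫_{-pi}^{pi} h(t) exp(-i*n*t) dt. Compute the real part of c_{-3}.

Since h is real-valued, Re(c_{-3}) = (1/(2*pi)) ∫_{-pi}^{pi} h(t) cos(-3*t) dt = a_{3}/2.
h is even and cos(-3*t) is even, so the integrand is even: ∫_{-pi}^{pi} h(t) cos(-3*t) dt = 2∫_0^{pi} h(t) cos(-3*t) dt.
Integrating by parts (boundary term plus one more integral), an antiderivative of (-3*t - 1) cos(-3*t) is -t*sin(3*t) - sin(3*t)/3 - cos(3*t)/3; evaluating from 0 to pi: ∫_{0}^{pi} (-3*t - 1) cos(-3*t) dt = (1/3) - (-1/3) = 2/3.
So ∫_{-pi}^{pi} h(t) cos(-3*t) dt = 4/3.
Hence Re(c_{-3}) = (1/(2*pi))·(4/3) = 2/(3*pi).

2/(3*pi)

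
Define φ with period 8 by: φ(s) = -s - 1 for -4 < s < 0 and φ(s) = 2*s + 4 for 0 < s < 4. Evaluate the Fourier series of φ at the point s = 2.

φ is continuous at s = 2 with value 8, so the series converges to 8 there.

8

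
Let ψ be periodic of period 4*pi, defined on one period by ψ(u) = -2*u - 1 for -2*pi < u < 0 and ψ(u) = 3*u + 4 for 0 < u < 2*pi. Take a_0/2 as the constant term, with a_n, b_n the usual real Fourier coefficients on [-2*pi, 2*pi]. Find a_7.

-20/(49*pi)

a_7 = (1/(2*pi)) ∫_{-2*pi}^{2*pi} ψ(u) cos(7*u/2) du.
Split the integral at the breakpoints.
Integrating by parts (boundary term plus one more integral), an antiderivative of (-2*u - 1) cos(7*u/2) is -4*u*sin(7*u/2)/7 - 2*sin(7*u/2)/7 - 8*cos(7*u/2)/49; evaluating from -2*pi to 0: ∫_{-2*pi}^{0} (-2*u - 1) cos(7*u/2) du = (-8/49) - (8/49) = -16/49.
Integrating by parts (boundary term plus one more integral), an antiderivative of (3*u + 4) cos(7*u/2) is 6*u*sin(7*u/2)/7 + 8*sin(7*u/2)/7 + 12*cos(7*u/2)/49; evaluating from 0 to 2*pi: ∫_{0}^{2*pi} (3*u + 4) cos(7*u/2) du = (-12/49) - (12/49) = -24/49.
Summing the pieces and multiplying by (1/(2*pi)) gives a_7 = -20/(49*pi).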